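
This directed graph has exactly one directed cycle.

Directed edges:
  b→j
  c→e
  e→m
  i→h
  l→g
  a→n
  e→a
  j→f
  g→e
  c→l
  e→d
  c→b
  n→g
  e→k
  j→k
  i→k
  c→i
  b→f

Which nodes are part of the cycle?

a, e, g, n

DFS with gray/black marking from e:
e gray
  m gray
  m black
  d gray
  d black
  k gray
  k black
  a gray
    n gray
      g gray
        g→e: e is gray → back edge
Back edge closes the cycle e → a → n → g → e; its vertices are {a, e, g, n}.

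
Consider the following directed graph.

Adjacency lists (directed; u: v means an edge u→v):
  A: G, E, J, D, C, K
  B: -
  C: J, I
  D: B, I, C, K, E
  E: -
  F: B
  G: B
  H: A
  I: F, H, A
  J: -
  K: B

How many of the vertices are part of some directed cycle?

5

A vertex is on a directed cycle iff it belongs to a strongly connected component of size ≥ 2 (or has a self-loop).
The vertices on cycles are {A, C, D, H, I} — 5 in total.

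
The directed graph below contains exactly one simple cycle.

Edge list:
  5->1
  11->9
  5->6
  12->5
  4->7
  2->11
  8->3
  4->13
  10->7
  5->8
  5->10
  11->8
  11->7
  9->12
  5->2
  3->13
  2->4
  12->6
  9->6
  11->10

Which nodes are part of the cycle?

2, 5, 9, 11, 12

DFS with gray/black marking from 5:
5 gray
  8 gray
    3 gray
      13 gray
      13 black
    3 black
  8 black
  6 gray
  6 black
  2 gray
    11 gray
      9 gray
        9→6: 6 black — skip
        12 gray
          12→6: 6 black — skip
          12→5: 5 is gray → back edge
Back edge closes the cycle 5 → 2 → 11 → 9 → 12 → 5; its vertices are {2, 5, 9, 11, 12}.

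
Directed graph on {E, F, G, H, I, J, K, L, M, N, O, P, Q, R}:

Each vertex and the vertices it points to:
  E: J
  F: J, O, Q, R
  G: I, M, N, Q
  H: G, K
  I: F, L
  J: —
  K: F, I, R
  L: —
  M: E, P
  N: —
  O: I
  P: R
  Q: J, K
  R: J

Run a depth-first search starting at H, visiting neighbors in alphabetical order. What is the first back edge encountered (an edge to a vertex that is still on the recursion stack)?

O→I

DFS from H (visiting neighbors in alphabetical order); mark gray on enter, black on exit:
H gray
  G gray
    I gray
      F gray
        J gray
        J black
        O gray
          O→I: I is gray → back edge
First back edge: O → I.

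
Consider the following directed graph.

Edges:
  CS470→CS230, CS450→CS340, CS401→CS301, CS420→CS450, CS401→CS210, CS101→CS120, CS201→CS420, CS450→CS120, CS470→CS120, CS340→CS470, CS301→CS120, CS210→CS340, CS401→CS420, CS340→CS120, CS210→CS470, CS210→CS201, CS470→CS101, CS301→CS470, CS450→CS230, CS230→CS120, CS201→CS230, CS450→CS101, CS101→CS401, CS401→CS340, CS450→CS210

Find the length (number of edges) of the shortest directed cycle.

4

For each vertex v, BFS finds the shortest path from v back to v.
The shortest such closed walk is CS401 → CS301 → CS470 → CS101 → CS401, length 4.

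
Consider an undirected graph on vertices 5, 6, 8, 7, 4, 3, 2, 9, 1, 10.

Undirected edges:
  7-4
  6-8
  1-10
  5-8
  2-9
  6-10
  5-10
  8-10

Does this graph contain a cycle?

DFS, tracking each vertex's parent; an edge to a visited non-parent vertex closes a cycle.
Start from 6:
visit 6 (parent –)
  visit 8 (parent 6)
    visit 10 (parent 8)
      visit 1 (parent 10)
        1–10: parent, skip
      10–8: parent, skip
      10–6: 6 visited and ≠ parent → cycle
Cycle: 6 – 8 – 10 – 6.

Yes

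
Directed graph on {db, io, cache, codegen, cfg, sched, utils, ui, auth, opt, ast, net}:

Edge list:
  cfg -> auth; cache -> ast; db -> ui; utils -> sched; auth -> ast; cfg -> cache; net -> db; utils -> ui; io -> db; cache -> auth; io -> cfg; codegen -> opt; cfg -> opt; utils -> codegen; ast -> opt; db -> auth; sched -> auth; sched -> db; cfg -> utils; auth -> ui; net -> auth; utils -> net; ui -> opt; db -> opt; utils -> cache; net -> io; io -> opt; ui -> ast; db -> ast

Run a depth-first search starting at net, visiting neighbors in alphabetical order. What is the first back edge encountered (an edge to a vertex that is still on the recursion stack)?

utils→net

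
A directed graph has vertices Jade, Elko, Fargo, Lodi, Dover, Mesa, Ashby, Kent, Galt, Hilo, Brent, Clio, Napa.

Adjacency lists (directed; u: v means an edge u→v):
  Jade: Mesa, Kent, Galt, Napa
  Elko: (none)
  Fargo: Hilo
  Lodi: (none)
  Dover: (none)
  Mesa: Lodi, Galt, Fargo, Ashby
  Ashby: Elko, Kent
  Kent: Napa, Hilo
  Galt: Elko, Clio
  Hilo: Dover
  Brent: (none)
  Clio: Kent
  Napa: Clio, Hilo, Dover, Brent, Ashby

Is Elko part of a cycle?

No

Elko lies on a cycle iff there is a path from Elko back to itself.
Exploring from Elko, it never reaches itself; equivalently, its strongly connected component is a singleton.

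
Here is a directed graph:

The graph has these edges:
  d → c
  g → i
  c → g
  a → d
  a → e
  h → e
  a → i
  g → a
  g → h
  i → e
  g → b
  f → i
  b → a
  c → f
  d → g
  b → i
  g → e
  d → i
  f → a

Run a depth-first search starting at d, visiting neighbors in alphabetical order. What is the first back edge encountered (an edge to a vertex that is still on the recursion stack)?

DFS from d (visiting neighbors in alphabetical order); mark gray on enter, black on exit:
d gray
  c gray
    f gray
      a gray
        a→d: d is gray → back edge
First back edge: a → d.

a->d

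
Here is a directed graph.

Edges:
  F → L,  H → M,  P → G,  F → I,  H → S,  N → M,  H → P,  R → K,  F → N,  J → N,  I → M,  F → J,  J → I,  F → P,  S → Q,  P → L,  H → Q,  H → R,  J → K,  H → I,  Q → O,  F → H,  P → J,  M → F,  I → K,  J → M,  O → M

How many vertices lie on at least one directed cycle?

10

A vertex is on a directed cycle iff it belongs to a strongly connected component of size ≥ 2 (or has a self-loop).
The vertices on cycles are {F, H, I, J, M, N, O, P, Q, S} — 10 in total.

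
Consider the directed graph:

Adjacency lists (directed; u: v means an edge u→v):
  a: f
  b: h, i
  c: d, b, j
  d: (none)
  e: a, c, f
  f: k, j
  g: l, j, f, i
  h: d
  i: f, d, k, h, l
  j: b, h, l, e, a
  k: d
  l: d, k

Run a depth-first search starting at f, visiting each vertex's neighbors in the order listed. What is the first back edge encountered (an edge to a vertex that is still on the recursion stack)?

DFS from f (visiting each vertex's neighbors in the order listed); mark gray on enter, black on exit:
f gray
  k gray
    d gray
    d black
  k black
  j gray
    b gray
      h gray
        h→d: d black — skip
      h black
      i gray
        i→f: f is gray → back edge
First back edge: i → f.

i->f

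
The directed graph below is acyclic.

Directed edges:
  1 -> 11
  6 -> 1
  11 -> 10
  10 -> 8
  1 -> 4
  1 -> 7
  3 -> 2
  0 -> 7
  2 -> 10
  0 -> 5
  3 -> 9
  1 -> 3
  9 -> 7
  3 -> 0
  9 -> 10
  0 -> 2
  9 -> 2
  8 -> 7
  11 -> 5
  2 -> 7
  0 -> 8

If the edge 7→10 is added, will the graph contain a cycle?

Yes

Adding 7→10 creates a cycle iff 10 can already reach 7.
Path from 10: 10 → 8 → 7.
So 10 → … → 7 → 10 is a cycle.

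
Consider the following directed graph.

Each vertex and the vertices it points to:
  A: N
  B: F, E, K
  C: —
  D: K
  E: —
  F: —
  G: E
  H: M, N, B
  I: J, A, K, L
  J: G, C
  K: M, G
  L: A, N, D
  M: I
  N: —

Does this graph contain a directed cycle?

Yes

DFS with white/gray/black marking, starting from A:
A gray
  N gray
  N black
A black
B gray
  F gray
  F black
  E gray
  E black
  K gray
    M gray
      I gray
        J gray
          G gray
            G→E: E black — skip
          G black
          C gray
          C black
        J black
        I→A: A black — skip
        I→K: K is gray → back edge
Back edge found, so a cycle exists: K → M → I → K.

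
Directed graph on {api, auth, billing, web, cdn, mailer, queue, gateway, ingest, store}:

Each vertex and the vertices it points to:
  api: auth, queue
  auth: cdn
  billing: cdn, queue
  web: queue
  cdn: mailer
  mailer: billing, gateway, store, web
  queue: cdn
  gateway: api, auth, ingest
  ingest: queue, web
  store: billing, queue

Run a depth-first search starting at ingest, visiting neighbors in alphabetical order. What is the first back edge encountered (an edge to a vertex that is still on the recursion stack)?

billing->cdn

DFS from ingest (visiting neighbors in alphabetical order); mark gray on enter, black on exit:
ingest gray
  queue gray
    cdn gray
      mailer gray
        billing gray
          billing→cdn: cdn is gray → back edge
First back edge: billing → cdn.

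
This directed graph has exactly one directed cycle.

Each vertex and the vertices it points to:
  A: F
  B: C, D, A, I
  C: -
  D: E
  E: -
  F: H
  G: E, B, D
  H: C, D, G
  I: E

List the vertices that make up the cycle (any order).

A, B, F, G, H

DFS with gray/black marking from H:
H gray
  C gray
  C black
  D gray
    E gray
    E black
  D black
  G gray
    G→E: E black — skip
    B gray
      B→C: C black — skip
      B→D: D black — skip
      A gray
        F gray
          F→H: H is gray → back edge
Back edge closes the cycle H → G → B → A → F → H; its vertices are {A, B, F, G, H}.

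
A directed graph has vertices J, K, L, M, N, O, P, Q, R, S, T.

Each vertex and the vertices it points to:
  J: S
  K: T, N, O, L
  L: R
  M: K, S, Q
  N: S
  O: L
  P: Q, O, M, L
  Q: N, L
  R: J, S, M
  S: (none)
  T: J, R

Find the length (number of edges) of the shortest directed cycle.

4

For each vertex v, BFS finds the shortest path from v back to v.
The shortest such closed walk is M → Q → L → R → M, length 4.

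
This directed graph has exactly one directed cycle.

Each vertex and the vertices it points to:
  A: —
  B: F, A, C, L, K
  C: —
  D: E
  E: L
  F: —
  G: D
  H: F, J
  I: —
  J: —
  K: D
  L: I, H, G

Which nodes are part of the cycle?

D, E, G, L

DFS with gray/black marking from L:
L gray
  I gray
  I black
  H gray
    F gray
    F black
    J gray
    J black
  H black
  G gray
    D gray
      E gray
        E→L: L is gray → back edge
Back edge closes the cycle L → G → D → E → L; its vertices are {D, E, G, L}.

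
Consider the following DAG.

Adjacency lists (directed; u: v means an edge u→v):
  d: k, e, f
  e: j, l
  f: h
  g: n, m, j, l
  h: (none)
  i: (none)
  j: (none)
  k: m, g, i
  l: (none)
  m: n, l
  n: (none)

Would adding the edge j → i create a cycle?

No

Adding j→i creates a cycle iff i can already reach j.
Explore from i: no path reaches j. The graph stays acyclic.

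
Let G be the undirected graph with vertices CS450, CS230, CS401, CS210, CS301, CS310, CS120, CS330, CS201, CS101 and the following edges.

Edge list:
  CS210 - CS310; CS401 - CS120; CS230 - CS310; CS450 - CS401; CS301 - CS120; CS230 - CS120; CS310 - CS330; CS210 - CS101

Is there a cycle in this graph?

No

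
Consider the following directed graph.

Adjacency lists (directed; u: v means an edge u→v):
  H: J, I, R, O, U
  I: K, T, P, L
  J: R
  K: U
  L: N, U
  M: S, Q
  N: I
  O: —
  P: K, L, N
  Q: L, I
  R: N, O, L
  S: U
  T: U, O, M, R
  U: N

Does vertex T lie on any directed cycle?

Yes

T is on a cycle iff T can reach itself via ≥1 edge.
T → U → N → I → T — yes.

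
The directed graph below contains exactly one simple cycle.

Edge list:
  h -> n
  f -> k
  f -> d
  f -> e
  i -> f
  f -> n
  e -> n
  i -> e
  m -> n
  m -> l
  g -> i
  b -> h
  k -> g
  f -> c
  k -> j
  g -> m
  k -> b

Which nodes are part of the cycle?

DFS with gray/black marking from f:
f gray
  k gray
    j gray
    j black
    g gray
      i gray
        e gray
          n gray
          n black
        e black
        i→f: f is gray → back edge
Back edge closes the cycle f → k → g → i → f; its vertices are {f, g, i, k}.

f, g, i, k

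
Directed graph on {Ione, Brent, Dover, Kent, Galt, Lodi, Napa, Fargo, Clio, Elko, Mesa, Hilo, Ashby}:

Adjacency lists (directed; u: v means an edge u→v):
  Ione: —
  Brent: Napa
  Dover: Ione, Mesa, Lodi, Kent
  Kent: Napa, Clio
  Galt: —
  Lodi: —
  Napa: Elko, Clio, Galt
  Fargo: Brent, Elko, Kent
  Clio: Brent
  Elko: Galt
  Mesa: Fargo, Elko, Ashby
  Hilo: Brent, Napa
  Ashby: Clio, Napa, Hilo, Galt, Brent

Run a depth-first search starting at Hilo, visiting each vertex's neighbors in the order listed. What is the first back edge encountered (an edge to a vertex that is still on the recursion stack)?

DFS from Hilo (visiting each vertex's neighbors in the order listed); mark gray on enter, black on exit:
Hilo gray
  Brent gray
    Napa gray
      Elko gray
        Galt gray
        Galt black
      Elko black
      Clio gray
        Clio→Brent: Brent is gray → back edge
First back edge: Clio → Brent.

Clio->Brent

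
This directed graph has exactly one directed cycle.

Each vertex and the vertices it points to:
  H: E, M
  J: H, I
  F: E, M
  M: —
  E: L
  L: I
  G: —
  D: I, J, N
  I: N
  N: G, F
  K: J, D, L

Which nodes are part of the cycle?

DFS with gray/black marking from I:
I gray
  N gray
    G gray
    G black
    F gray
      E gray
        L gray
          L→I: I is gray → back edge
Back edge closes the cycle I → N → F → E → L → I; its vertices are {E, F, I, L, N}.

E, F, I, L, N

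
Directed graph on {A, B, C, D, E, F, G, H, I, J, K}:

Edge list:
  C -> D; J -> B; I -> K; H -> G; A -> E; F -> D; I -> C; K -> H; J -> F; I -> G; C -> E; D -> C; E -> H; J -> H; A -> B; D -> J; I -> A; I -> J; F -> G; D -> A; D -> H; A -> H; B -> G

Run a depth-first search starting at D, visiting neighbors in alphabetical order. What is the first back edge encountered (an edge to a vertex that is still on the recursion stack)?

C->D

DFS from D (visiting neighbors in alphabetical order); mark gray on enter, black on exit:
D gray
  A gray
    B gray
      G gray
      G black
    B black
    E gray
      H gray
        H→G: G black — skip
      H black
    E black
    A→H: H black — skip
  A black
  C gray
    C→D: D is gray → back edge
First back edge: C → D.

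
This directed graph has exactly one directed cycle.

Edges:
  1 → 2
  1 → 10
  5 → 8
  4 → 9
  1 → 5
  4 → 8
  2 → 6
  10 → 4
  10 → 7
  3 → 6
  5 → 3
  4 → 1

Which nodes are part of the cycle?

1, 4, 10

DFS with gray/black marking from 1:
1 gray
  10 gray
    4 gray
      4→1: 1 is gray → back edge
Back edge closes the cycle 1 → 10 → 4 → 1; its vertices are {1, 4, 10}.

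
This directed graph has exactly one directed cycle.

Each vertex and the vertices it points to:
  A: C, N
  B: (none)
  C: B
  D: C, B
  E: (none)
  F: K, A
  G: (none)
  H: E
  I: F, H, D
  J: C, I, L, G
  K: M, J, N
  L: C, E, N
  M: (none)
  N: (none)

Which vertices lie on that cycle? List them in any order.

F, I, J, K

DFS with gray/black marking from I:
I gray
  F gray
    K gray
      M gray
      M black
      J gray
        C gray
          B gray
          B black
        C black
        J→I: I is gray → back edge
Back edge closes the cycle I → F → K → J → I; its vertices are {F, I, J, K}.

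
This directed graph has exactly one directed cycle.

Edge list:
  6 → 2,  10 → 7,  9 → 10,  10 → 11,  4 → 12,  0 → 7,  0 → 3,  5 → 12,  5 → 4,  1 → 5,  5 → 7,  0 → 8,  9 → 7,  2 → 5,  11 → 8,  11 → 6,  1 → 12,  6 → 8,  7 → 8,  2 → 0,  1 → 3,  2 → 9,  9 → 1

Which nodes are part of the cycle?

2, 6, 9, 10, 11

DFS with gray/black marking from 2:
2 gray
  0 gray
    8 gray
    8 black
    3 gray
    3 black
    7 gray
      7→8: 8 black — skip
    7 black
  0 black
  9 gray
    1 gray
      5 gray
        5→7: 7 black — skip
        12 gray
        12 black
        4 gray
          4→12: 12 black — skip
        4 black
      5 black
      1→3: 3 black — skip
      1→12: 12 black — skip
    1 black
    10 gray
      10→7: 7 black — skip
      11 gray
        6 gray
          6→2: 2 is gray → back edge
Back edge closes the cycle 2 → 9 → 10 → 11 → 6 → 2; its vertices are {2, 6, 9, 10, 11}.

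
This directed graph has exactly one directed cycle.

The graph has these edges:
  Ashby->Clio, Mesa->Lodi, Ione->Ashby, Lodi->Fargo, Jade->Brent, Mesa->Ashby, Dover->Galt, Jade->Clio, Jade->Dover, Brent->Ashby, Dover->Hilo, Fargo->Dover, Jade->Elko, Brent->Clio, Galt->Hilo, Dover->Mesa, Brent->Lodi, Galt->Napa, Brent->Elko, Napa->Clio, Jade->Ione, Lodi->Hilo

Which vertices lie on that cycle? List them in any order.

Lodi, Mesa, Dover, Fargo

DFS with gray/black marking from Dover:
Dover gray
  Hilo gray
  Hilo black
  Galt gray
    Galt→Hilo: Hilo black — skip
    Napa gray
      Clio gray
      Clio black
    Napa black
  Galt black
  Mesa gray
    Ashby gray
      Ashby→Clio: Clio black — skip
    Ashby black
    Lodi gray
      Fargo gray
        Fargo→Dover: Dover is gray → back edge
Back edge closes the cycle Dover → Mesa → Lodi → Fargo → Dover; its vertices are {Lodi, Mesa, Dover, Fargo}.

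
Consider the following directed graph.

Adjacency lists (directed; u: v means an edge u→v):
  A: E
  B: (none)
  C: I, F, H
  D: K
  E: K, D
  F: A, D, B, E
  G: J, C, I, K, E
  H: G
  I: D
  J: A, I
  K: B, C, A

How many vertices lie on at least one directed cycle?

A vertex is on a directed cycle iff it belongs to a strongly connected component of size ≥ 2 (or has a self-loop).
The vertices on cycles are {A, C, D, E, F, G, H, I, J, K} — 10 in total.

10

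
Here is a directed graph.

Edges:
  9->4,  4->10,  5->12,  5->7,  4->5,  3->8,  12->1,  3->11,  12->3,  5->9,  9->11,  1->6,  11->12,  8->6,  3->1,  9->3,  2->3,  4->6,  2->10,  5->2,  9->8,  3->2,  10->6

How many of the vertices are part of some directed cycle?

7

A vertex is on a directed cycle iff it belongs to a strongly connected component of size ≥ 2 (or has a self-loop).
The vertices on cycles are {2, 3, 4, 5, 9, 11, 12} — 7 in total.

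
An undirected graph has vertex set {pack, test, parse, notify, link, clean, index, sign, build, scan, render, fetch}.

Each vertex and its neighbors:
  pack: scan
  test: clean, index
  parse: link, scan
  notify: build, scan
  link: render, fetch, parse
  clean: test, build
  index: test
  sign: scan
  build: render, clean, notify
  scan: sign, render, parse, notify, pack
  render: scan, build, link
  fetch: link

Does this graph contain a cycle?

DFS, tracking each vertex's parent; an edge to a visited non-parent vertex closes a cycle.
Start from fetch:
visit fetch (parent –)
  visit link (parent fetch)
    visit render (parent link)
      visit scan (parent render)
        visit sign (parent scan)
          sign–scan: parent, skip
        scan–render: parent, skip
        visit parse (parent scan)
          parse–link: link visited and ≠ parent → cycle
Cycle: link – render – scan – parse – link.

Yes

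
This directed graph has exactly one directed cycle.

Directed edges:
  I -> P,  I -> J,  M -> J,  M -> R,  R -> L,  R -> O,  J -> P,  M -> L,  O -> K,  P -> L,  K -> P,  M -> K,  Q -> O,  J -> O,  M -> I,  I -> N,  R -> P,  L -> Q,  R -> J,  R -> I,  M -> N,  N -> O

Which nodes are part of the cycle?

DFS with gray/black marking from L:
L gray
  Q gray
    O gray
      K gray
        P gray
          P→L: L is gray → back edge
Back edge closes the cycle L → Q → O → K → P → L; its vertices are {K, L, O, P, Q}.

K, L, O, P, Q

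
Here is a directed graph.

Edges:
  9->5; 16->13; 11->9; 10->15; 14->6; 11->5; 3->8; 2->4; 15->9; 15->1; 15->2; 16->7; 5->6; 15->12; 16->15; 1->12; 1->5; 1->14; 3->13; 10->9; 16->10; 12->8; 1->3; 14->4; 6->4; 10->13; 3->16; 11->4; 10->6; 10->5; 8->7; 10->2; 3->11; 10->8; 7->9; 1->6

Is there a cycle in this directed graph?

DFS with white/gray/black marking, starting from 9:
9 gray
  5 gray
    6 gray
      4 gray
      4 black
    6 black
  5 black
9 black
1 gray
  3 gray
    16 gray
      10 gray
        10→6: 6 black — skip
        13 gray
        13 black
        15 gray
          15→1: 1 is gray → back edge
Back edge found, so a cycle exists: 1 → 3 → 16 → 10 → 15 → 1.

Yes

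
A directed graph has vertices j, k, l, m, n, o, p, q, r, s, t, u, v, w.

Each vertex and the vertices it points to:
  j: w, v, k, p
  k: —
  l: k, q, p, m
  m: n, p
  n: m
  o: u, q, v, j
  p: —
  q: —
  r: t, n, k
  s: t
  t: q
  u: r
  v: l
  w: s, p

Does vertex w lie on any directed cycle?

w lies on a cycle iff there is a path from w back to itself.
Exploring from w, it never reaches itself; equivalently, its strongly connected component is a singleton.

No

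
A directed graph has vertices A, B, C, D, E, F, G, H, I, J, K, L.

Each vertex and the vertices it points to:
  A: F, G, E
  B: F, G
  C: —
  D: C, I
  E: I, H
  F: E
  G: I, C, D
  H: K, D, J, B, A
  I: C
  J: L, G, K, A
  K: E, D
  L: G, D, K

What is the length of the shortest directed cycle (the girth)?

For each vertex v, BFS finds the shortest path from v back to v.
The shortest such closed walk is H → K → E → H, length 3.

3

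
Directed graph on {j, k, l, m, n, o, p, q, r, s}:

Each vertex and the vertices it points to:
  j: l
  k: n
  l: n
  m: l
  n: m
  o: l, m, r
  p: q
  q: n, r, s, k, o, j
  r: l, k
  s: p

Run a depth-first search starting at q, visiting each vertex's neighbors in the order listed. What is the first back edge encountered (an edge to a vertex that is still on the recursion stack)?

l->n

DFS from q (visiting each vertex's neighbors in the order listed); mark gray on enter, black on exit:
q gray
  n gray
    m gray
      l gray
        l→n: n is gray → back edge
First back edge: l → n.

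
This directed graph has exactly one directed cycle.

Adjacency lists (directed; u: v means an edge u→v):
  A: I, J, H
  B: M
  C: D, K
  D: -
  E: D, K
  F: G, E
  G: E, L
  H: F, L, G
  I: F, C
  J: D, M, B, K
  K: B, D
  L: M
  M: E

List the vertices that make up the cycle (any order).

DFS with gray/black marking from B:
B gray
  M gray
    E gray
      D gray
      D black
      K gray
        K→B: B is gray → back edge
Back edge closes the cycle B → M → E → K → B; its vertices are {B, E, K, M}.

B, E, K, M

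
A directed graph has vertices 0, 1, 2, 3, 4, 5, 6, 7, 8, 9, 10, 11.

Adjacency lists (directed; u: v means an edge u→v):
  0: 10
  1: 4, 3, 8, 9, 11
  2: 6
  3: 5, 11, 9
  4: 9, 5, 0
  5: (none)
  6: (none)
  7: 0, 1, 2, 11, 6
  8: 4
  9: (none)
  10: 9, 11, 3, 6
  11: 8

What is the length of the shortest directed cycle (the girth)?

5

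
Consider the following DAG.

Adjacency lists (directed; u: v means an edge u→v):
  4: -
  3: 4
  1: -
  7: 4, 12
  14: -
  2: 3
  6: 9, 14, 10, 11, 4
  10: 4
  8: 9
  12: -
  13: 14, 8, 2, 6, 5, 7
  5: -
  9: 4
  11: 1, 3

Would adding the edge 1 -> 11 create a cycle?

Yes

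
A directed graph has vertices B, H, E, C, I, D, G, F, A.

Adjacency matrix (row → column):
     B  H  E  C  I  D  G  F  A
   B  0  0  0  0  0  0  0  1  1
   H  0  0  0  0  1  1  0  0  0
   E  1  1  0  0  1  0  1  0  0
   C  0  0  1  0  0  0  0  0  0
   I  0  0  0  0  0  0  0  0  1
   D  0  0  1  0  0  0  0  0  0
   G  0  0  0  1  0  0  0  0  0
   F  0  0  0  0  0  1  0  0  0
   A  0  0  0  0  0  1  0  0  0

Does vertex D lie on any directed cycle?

D is on a cycle iff D can reach itself via ≥1 edge.
D → E → H → D — yes.

Yes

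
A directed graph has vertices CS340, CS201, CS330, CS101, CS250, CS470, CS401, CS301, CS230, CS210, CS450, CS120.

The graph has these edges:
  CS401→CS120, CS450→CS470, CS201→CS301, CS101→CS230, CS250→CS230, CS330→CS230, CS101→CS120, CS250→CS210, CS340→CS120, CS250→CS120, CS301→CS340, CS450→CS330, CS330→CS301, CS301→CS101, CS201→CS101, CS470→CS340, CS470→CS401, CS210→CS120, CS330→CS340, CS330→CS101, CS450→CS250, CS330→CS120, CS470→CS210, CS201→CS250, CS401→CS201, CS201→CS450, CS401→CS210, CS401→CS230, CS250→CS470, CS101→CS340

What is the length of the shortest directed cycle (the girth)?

4

For each vertex v, BFS finds the shortest path from v back to v.
The shortest such closed walk is CS401 → CS201 → CS450 → CS470 → CS401, length 4.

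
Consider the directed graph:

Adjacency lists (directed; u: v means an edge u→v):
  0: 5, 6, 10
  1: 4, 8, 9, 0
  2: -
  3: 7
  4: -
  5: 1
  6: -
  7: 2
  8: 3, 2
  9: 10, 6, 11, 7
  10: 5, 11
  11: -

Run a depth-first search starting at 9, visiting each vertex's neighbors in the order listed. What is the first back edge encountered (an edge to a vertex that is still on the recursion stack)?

DFS from 9 (visiting each vertex's neighbors in the order listed); mark gray on enter, black on exit:
9 gray
  10 gray
    5 gray
      1 gray
        4 gray
        4 black
        8 gray
          3 gray
            7 gray
              2 gray
              2 black
            7 black
          3 black
          8→2: 2 black — skip
        8 black
        1→9: 9 is gray → back edge
First back edge: 1 → 9.

1→9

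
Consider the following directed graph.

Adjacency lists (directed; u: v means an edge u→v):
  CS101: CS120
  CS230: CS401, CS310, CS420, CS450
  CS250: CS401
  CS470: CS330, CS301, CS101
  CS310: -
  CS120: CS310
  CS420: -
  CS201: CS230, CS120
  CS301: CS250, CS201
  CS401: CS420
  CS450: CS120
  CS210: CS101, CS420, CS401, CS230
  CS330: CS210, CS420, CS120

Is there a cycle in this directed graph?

DFS with white/gray/black marking, starting from CS310:
CS310 gray
CS310 black
CS101 gray
  CS120 gray
    CS120→CS310: CS310 black — skip
  CS120 black
CS101 black
CS230 gray
  CS401 gray
    CS420 gray
    CS420 black
  CS401 black
  CS230→CS310: CS310 black — skip
  CS230→CS420: CS420 black — skip
  CS450 gray
    CS450→CS120: CS120 black — skip
  CS450 black
CS230 black
CS250 gray
  CS250→CS401: CS401 black — skip
CS250 black
CS470 gray
  CS330 gray
    CS210 gray
      CS210→CS101: CS101 black — skip
      CS210→CS420: CS420 black — skip
      CS210→CS401: CS401 black — skip
      CS210→CS230: CS230 black — skip
    CS210 black
    CS330→CS420: CS420 black — skip
    CS330→CS120: CS120 black — skip
  CS330 black
  CS301 gray
    CS301→CS250: CS250 black — skip
    CS201 gray
      CS201→CS230: CS230 black — skip
      CS201→CS120: CS120 black — skip
    CS201 black
  CS301 black
  CS470→CS101: CS101 black — skip
CS470 black
Every edge goes to a white or black vertex — no back edge, so the graph is acyclic.

No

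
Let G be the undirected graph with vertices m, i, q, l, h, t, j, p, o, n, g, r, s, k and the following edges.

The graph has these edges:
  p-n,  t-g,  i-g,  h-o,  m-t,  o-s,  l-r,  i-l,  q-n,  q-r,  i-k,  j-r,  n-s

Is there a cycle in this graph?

No

DFS, tracking each vertex's parent; an edge to a visited non-parent vertex closes a cycle.
Start from k:
visit k (parent –)
  visit i (parent k)
    i–k: parent, skip
    visit g (parent i)
      g–i: parent, skip
      visit t (parent g)
        t–g: parent, skip
        visit m (parent t)
          m–t: parent, skip
    visit l (parent i)
      visit r (parent l)
        visit j (parent r)
          j–r: parent, skip
        visit q (parent r)
          q–r: parent, skip
          visit n (parent q)
            visit p (parent n)
              p–n: parent, skip
            visit s (parent n)
              s–n: parent, skip
              visit o (parent s)
                visit h (parent o)
                  h–o: parent, skip
                o–s: parent, skip
            n–q: parent, skip
        r–l: parent, skip
      l–i: parent, skip
No non-parent visited neighbor found — the graph is a forest.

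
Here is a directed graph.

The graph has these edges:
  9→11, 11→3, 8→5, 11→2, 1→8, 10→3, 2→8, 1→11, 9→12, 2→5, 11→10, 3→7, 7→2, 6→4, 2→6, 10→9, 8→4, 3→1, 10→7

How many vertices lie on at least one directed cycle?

5

A vertex is on a directed cycle iff it belongs to a strongly connected component of size ≥ 2 (or has a self-loop).
The vertices on cycles are {1, 3, 9, 10, 11} — 5 in total.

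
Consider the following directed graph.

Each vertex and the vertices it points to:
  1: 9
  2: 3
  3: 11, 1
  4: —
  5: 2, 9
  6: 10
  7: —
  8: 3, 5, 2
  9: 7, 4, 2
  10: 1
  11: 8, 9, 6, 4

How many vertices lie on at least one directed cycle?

9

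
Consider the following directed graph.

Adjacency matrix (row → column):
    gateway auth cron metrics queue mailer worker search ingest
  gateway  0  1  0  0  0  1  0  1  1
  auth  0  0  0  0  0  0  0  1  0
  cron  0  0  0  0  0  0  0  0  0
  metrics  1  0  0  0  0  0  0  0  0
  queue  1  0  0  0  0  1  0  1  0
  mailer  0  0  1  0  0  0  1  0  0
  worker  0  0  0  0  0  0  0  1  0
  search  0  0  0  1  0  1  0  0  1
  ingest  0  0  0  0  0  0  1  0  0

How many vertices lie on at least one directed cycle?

A vertex is on a directed cycle iff it belongs to a strongly connected component of size ≥ 2 (or has a self-loop).
The vertices on cycles are {auth, ingest, mailer, search, worker, gateway, metrics} — 7 in total.

7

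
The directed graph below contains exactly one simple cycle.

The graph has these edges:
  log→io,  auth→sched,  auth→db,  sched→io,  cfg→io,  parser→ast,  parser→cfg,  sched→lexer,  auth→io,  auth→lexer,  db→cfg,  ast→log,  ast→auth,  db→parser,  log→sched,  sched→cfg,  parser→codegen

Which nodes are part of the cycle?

DFS with gray/black marking from parser:
parser gray
  cfg gray
    io gray
    io black
  cfg black
  ast gray
    log gray
      log→io: io black — skip
      sched gray
        sched→cfg: cfg black — skip
        sched→io: io black — skip
        lexer gray
        lexer black
      sched black
    log black
    auth gray
      auth→sched: sched black — skip
      auth→lexer: lexer black — skip
      db gray
        db→parser: parser is gray → back edge
Back edge closes the cycle parser → ast → auth → db → parser; its vertices are {db, ast, auth, parser}.

db, ast, auth, parser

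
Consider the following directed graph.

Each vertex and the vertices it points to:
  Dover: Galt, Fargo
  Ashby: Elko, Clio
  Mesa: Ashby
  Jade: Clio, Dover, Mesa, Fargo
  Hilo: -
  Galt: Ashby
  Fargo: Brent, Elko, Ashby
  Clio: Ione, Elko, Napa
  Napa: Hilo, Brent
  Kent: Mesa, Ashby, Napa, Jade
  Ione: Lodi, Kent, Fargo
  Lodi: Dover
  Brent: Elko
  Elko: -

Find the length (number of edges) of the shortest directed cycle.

For each vertex v, BFS finds the shortest path from v back to v.
The shortest such closed walk is Kent → Jade → Clio → Ione → Kent, length 4.

4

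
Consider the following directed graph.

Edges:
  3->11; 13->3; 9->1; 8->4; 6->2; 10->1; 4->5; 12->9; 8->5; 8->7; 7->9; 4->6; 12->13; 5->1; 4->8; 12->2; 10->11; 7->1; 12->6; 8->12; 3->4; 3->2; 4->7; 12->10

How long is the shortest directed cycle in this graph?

2

For each vertex v, BFS finds the shortest path from v back to v.
The shortest such closed walk is 8 → 4 → 8, length 2.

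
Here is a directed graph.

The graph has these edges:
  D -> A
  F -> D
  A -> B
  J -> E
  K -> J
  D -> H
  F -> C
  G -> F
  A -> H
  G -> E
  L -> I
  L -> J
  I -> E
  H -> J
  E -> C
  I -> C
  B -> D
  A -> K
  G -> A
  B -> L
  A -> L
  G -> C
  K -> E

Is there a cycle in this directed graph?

Yes

DFS with white/gray/black marking, starting from L:
L gray
  I gray
    C gray
    C black
    E gray
      E→C: C black — skip
    E black
  I black
  J gray
    J→E: E black — skip
  J black
L black
A gray
  A→L: L black — skip
  H gray
    H→J: J black — skip
  H black
  B gray
    B→L: L black — skip
    D gray
      D→A: A is gray → back edge
Back edge found, so a cycle exists: A → B → D → A.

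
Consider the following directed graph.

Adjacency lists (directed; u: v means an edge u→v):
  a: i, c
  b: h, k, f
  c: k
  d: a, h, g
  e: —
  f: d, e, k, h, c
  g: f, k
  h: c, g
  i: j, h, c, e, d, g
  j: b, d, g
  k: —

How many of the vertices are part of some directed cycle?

A vertex is on a directed cycle iff it belongs to a strongly connected component of size ≥ 2 (or has a self-loop).
The vertices on cycles are {a, b, d, f, g, h, i, j} — 8 in total.

8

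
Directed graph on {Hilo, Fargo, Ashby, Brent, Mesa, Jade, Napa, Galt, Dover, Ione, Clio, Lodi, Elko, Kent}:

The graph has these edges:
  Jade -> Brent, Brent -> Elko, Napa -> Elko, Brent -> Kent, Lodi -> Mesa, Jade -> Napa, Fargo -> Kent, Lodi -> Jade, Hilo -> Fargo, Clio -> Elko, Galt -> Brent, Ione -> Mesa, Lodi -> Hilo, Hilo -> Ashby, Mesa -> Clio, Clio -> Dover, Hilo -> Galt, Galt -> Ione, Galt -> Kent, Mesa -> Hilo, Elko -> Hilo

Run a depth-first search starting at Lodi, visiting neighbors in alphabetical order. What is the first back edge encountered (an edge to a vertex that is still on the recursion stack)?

DFS from Lodi (visiting neighbors in alphabetical order); mark gray on enter, black on exit:
Lodi gray
  Hilo gray
    Ashby gray
    Ashby black
    Fargo gray
      Kent gray
      Kent black
    Fargo black
    Galt gray
      Brent gray
        Elko gray
          Elko→Hilo: Hilo is gray → back edge
First back edge: Elko → Hilo.

Elko->Hilo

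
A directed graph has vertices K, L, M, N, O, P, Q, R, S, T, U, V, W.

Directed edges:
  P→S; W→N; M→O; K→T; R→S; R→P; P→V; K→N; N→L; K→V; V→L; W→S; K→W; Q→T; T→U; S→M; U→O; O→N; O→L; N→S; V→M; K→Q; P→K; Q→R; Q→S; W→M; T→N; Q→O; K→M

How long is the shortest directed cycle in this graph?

4

For each vertex v, BFS finds the shortest path from v back to v.
The shortest such closed walk is K → Q → R → P → K, length 4.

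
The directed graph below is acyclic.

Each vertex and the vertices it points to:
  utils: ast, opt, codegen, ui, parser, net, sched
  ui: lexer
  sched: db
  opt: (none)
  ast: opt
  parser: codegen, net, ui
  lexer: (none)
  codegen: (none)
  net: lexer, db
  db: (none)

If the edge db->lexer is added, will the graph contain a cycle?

Adding db→lexer creates a cycle iff lexer can already reach db.
Explore from lexer: no path reaches db. The graph stays acyclic.

No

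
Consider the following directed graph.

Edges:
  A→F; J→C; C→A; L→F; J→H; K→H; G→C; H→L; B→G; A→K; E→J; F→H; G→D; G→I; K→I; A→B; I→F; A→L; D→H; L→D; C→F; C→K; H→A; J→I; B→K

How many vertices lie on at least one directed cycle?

10

A vertex is on a directed cycle iff it belongs to a strongly connected component of size ≥ 2 (or has a self-loop).
The vertices on cycles are {A, B, C, D, F, G, H, I, K, L} — 10 in total.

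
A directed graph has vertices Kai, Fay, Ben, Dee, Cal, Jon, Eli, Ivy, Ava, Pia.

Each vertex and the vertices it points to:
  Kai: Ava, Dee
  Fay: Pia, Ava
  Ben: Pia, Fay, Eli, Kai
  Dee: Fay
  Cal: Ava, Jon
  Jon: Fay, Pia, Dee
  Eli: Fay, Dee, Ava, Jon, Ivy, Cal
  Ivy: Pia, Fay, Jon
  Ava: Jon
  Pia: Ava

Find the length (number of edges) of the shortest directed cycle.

For each vertex v, BFS finds the shortest path from v back to v.
The shortest such closed walk is Fay → Ava → Jon → Fay, length 3.

3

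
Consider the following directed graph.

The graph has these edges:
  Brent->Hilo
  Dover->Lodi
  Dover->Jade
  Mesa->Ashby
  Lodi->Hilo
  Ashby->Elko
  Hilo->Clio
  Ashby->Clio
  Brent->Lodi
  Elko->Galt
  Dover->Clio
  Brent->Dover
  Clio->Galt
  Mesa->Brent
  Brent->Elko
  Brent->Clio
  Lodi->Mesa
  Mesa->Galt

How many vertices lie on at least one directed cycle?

A vertex is on a directed cycle iff it belongs to a strongly connected component of size ≥ 2 (or has a self-loop).
The vertices on cycles are {Lodi, Mesa, Brent, Dover} — 4 in total.

4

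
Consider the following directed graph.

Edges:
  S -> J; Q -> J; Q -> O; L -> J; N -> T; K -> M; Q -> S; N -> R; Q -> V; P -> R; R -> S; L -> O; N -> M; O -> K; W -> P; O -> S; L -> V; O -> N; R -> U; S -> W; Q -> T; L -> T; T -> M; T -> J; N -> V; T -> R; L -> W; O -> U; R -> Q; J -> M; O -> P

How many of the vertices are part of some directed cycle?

A vertex is on a directed cycle iff it belongs to a strongly connected component of size ≥ 2 (or has a self-loop).
The vertices on cycles are {N, O, P, Q, R, S, T, W} — 8 in total.

8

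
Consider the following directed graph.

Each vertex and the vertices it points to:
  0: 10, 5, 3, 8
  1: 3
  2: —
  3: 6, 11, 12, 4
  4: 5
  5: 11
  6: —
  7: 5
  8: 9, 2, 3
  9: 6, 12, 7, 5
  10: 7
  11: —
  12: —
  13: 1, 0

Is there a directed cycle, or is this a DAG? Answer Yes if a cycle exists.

No

DFS with white/gray/black marking, starting from 0:
0 gray
  10 gray
    7 gray
      5 gray
        11 gray
        11 black
      5 black
    7 black
  10 black
  0→5: 5 black — skip
  3 gray
    6 gray
    6 black
    3→11: 11 black — skip
    12 gray
    12 black
    4 gray
      4→5: 5 black — skip
    4 black
  3 black
  8 gray
    9 gray
      9→6: 6 black — skip
      9→12: 12 black — skip
      9→7: 7 black — skip
      9→5: 5 black — skip
    9 black
    2 gray
    2 black
    8→3: 3 black — skip
  8 black
0 black
1 gray
  1→3: 3 black — skip
1 black
13 gray
  13→1: 1 black — skip
  13→0: 0 black — skip
13 black
Every edge goes to a white or black vertex — no back edge, so the graph is acyclic.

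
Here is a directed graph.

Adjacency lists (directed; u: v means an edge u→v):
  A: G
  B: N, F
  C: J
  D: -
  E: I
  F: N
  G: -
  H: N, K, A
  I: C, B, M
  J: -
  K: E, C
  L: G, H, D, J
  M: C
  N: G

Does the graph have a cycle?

No

DFS with white/gray/black marking, starting from G:
G gray
G black
A gray
  A→G: G black — skip
A black
B gray
  N gray
    N→G: G black — skip
  N black
  F gray
    F→N: N black — skip
  F black
B black
C gray
  J gray
  J black
C black
D gray
D black
E gray
  I gray
    I→C: C black — skip
    I→B: B black — skip
    M gray
      M→C: C black — skip
    M black
  I black
E black
H gray
  H→N: N black — skip
  K gray
    K→E: E black — skip
    K→C: C black — skip
  K black
  H→A: A black — skip
H black
L gray
  L→G: G black — skip
  L→H: H black — skip
  L→D: D black — skip
  L→J: J black — skip
L black
Every edge goes to a white or black vertex — no back edge, so the graph is acyclic.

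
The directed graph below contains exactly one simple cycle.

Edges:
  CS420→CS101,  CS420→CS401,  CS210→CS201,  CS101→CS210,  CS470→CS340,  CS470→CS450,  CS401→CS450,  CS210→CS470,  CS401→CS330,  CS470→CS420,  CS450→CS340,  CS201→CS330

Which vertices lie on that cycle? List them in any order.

CS101, CS210, CS420, CS470

DFS with gray/black marking from CS210:
CS210 gray
  CS470 gray
    CS450 gray
      CS340 gray
      CS340 black
    CS450 black
    CS420 gray
      CS101 gray
        CS101→CS210: CS210 is gray → back edge
Back edge closes the cycle CS210 → CS470 → CS420 → CS101 → CS210; its vertices are {CS101, CS210, CS420, CS470}.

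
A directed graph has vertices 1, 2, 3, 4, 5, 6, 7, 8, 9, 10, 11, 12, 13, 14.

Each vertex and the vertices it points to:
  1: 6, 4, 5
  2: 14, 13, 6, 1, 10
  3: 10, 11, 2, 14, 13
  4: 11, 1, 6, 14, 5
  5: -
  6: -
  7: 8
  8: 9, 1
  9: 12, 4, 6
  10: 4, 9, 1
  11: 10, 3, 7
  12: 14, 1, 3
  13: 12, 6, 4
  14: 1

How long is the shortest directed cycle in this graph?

2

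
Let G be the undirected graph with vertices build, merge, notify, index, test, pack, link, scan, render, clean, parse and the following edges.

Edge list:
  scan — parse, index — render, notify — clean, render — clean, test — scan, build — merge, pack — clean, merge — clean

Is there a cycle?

DFS, tracking each vertex's parent; an edge to a visited non-parent vertex closes a cycle.
Start from build:
visit build (parent –)
  visit merge (parent build)
    visit clean (parent merge)
      clean–merge: parent, skip
      visit render (parent clean)
        render–clean: parent, skip
        visit index (parent render)
          index–render: parent, skip
      visit pack (parent clean)
        pack–clean: parent, skip
      visit notify (parent clean)
        notify–clean: parent, skip
    merge–build: parent, skip
visit test (parent –)
  visit scan (parent test)
    visit parse (parent scan)
      parse–scan: parent, skip
    scan–test: parent, skip
visit link (parent –)
No non-parent visited neighbor found — the graph is a forest.

No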